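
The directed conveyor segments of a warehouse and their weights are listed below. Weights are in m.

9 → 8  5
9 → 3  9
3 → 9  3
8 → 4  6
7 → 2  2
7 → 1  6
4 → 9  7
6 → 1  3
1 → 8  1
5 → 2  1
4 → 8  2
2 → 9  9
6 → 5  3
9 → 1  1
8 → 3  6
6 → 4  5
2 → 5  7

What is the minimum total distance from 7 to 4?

Enumerating some paths:
7 - 2 - 9 - 1 - 8 - 4: 2+9+1+1+6 = 19
7 - 2 - 9 - 8 - 4: 2+9+5+6 = 22
7 - 1 - 8 - 4: 6+1+6 = 13
Cheapest is 7 - 1 - 8 - 4 at 13 m.

13 m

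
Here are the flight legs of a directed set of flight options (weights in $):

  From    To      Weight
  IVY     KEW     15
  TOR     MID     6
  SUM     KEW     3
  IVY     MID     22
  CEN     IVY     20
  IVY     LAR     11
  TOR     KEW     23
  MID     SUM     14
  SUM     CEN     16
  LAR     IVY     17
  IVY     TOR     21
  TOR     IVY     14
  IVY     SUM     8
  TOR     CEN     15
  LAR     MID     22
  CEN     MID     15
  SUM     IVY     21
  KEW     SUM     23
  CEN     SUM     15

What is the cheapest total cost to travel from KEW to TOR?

Candidate routes:
KEW–SUM–IVY–TOR: 23+21+21 = 65
KEW–SUM–CEN–IVY–TOR: 23+16+20+21 = 80
The minimum is $65 via KEW–SUM–IVY–TOR.

$65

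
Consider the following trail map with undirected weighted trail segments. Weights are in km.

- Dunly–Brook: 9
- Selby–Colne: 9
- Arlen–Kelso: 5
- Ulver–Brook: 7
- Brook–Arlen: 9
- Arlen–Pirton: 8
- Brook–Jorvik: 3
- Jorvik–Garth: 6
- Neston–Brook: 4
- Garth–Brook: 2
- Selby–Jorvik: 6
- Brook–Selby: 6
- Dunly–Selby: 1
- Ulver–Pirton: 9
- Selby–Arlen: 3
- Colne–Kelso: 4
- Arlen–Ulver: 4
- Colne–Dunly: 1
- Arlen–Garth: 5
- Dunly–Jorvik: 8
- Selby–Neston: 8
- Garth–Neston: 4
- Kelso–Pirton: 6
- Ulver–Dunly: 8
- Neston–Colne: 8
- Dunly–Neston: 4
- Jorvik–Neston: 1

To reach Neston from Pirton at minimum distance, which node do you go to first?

Kelso

Compare a few routes:
Pirton–Kelso–Colne–Dunly–Neston: 6+4+1+4 = 15
Pirton–Arlen–Selby–Dunly–Neston: 8+3+1+4 = 16
Pirton–Arlen–Garth–Neston: 8+5+4 = 17
The minimum is 15 km via Pirton–Kelso–Colne–Dunly–Neston.
So from Pirton the first move is to Kelso.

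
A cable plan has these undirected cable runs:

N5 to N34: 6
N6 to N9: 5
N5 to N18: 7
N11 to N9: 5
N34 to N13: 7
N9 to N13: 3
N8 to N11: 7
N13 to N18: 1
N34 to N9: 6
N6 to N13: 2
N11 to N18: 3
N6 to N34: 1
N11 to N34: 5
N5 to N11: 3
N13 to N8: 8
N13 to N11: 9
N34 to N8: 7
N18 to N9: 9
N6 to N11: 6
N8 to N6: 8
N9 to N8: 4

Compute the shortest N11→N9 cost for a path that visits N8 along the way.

11

Best N11 to N8: N11 → N8 costing 7
Shortest N8→N9: N8 → N9 = 4
Total via N8: 7 + 4 = 11.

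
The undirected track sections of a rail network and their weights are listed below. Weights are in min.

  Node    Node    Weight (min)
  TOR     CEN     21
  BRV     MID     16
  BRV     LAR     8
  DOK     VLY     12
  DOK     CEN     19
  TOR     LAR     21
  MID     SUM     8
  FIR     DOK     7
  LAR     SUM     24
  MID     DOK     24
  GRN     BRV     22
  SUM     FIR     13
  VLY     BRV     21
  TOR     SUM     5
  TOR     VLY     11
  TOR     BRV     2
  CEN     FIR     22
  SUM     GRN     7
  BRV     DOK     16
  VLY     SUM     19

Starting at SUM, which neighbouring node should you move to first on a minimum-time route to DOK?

FIR

Enumerating some paths:
SUM - TOR - BRV - DOK: 5+2+16 = 23
SUM - TOR - VLY - DOK: 5+11+12 = 28
SUM - FIR - DOK: 13+7 = 20
The minimum is 20 min via SUM - FIR - DOK.
So from SUM the first move is to FIR.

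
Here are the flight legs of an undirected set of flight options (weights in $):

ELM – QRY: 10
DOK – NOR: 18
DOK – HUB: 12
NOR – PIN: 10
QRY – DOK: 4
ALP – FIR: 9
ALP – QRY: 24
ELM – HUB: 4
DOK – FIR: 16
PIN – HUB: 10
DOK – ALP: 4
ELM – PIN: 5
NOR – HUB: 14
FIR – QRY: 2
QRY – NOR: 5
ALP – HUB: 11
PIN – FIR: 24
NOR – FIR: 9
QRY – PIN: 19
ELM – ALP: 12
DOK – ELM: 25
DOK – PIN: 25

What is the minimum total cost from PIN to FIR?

$17

Running Dijkstra from PIN:
PIN: 0
ELM: 5  (via PIN)
HUB: 9  (via ELM)
NOR: 10  (via PIN)
QRY: 15  (via ELM)
ALP: 17  (via ELM)
FIR: 17  (via QRY)
Shortest route: PIN–ELM–QRY–FIR = $17.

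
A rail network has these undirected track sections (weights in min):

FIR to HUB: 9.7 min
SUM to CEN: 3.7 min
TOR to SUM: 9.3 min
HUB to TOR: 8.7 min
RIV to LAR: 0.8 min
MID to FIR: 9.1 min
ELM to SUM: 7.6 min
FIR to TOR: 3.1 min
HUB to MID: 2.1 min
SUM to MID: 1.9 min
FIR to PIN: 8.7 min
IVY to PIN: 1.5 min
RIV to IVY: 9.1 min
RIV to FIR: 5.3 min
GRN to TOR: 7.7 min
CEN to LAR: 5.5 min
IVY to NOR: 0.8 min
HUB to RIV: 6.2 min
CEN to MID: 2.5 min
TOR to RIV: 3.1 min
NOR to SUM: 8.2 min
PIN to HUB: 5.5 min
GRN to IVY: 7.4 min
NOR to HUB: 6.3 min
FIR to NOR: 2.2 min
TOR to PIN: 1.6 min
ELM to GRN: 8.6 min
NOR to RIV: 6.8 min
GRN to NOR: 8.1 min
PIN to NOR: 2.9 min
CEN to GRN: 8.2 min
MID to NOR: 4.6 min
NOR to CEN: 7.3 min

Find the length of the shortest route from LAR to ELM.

Running Dijkstra from LAR:
LAR: 0
RIV: 0.8  (via LAR)
TOR: 3.9  (via RIV)
PIN: 5.5  (via TOR)
CEN: 5.5  (via LAR)
FIR: 6.1  (via RIV)
HUB: 7  (via RIV)
IVY: 7  (via PIN)
NOR: 7.6  (via RIV)
MID: 8  (via CEN)
SUM: 9.2  (via CEN)
GRN: 11.6  (via TOR)
ELM: 16.8  (via SUM)
Shortest route: LAR → CEN → SUM → ELM = 16.8 min.

16.8 min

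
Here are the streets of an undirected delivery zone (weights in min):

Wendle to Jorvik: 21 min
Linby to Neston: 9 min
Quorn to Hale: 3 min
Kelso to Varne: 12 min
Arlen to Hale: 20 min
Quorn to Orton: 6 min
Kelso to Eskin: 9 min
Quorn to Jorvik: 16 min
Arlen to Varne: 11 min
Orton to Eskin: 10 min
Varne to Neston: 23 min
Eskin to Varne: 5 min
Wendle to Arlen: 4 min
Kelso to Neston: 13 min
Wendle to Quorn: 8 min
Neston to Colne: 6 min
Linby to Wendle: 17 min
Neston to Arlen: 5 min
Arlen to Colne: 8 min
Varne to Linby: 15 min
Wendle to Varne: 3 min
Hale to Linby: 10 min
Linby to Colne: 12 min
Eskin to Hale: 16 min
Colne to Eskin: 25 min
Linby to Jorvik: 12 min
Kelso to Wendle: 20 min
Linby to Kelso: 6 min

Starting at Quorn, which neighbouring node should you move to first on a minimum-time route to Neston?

Candidate routes:
Quorn–Hale–Linby–Neston: 3+10+9 = 22
Quorn–Wendle–Arlen–Neston: 8+4+5 = 17
The minimum is 17 min via Quorn–Wendle–Arlen–Neston.
So from Quorn the first move is to Wendle.

Wendle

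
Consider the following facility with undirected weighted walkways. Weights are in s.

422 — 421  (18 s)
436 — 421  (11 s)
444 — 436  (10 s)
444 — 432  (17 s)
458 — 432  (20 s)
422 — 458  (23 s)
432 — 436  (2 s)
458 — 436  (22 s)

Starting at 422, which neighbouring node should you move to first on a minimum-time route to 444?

Enumerating some paths:
422 → 421 → 436 → 444: 18+11+10 = 39
422 → 421 → 436 → 432 → 444: 18+11+2+17 = 48
Cheapest is 422 → 421 → 436 → 444 at 39 s.
So from 422 the first move is to 421.

421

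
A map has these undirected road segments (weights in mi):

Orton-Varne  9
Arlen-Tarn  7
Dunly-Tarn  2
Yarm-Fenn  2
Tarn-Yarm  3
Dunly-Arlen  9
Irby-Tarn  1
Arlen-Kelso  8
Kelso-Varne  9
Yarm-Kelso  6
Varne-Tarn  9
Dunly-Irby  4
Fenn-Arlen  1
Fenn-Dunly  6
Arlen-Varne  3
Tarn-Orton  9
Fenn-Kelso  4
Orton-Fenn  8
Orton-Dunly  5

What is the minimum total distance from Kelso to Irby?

10 mi

Settle nodes by increasing distance from Kelso:
Kelso: 0
Fenn: 4  (via Kelso)
Arlen: 5  (via Fenn)
Yarm: 6  (via Kelso)
Varne: 8  (via Arlen)
Tarn: 9  (via Yarm)
Dunly: 10  (via Fenn)
Irby: 10  (via Tarn)
Shortest route: Kelso → Yarm → Tarn → Irby = 10 mi.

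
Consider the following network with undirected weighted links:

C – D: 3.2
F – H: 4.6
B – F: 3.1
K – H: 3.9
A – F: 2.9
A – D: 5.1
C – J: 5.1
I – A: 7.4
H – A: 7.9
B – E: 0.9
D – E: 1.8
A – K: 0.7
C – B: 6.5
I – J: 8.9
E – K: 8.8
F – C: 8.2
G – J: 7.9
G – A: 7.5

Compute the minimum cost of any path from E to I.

Candidate routes:
E–D–A–I: 1.8+5.1+7.4 = 14.3
E–K–A–I: 8.8+0.7+7.4 = 16.9
E–D–C–J–I: 1.8+3.2+5.1+8.9 = 19
Cheapest is E–D–A–I at 14.3.

14.3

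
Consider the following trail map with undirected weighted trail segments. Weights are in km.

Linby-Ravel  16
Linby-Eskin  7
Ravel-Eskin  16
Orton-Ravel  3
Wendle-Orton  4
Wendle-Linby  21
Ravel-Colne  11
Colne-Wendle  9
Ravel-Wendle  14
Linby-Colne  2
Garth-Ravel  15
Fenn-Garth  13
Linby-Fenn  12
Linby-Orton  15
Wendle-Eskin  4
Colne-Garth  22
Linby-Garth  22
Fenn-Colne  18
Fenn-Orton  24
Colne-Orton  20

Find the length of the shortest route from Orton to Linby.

Compare a few routes:
Orton - Linby: 15 = 15
Orton - Ravel - Colne - Linby: 3+11+2 = 16
Cheapest is Orton - Linby at 15 km.

15 km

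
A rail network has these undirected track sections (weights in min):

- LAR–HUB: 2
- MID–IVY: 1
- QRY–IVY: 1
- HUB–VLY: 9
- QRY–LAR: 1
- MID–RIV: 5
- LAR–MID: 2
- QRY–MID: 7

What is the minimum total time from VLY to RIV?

18 min

Settle nodes by increasing distance from VLY:
VLY: 0
HUB: 9  (via VLY)
LAR: 11  (via HUB)
QRY: 12  (via LAR)
IVY: 13  (via QRY)
MID: 13  (via LAR)
RIV: 18  (via MID)
Shortest route: VLY–HUB–LAR–MID–RIV = 18 min.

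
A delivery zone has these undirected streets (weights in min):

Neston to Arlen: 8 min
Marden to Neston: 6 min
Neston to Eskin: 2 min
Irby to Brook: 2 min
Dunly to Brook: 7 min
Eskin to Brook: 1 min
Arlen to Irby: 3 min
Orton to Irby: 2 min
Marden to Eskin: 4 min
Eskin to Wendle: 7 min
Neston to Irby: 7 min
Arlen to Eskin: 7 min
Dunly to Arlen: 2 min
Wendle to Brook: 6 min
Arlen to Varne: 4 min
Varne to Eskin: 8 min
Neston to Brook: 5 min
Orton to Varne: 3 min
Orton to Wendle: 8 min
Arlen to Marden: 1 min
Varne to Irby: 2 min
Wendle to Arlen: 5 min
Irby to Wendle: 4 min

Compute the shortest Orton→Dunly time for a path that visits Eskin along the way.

12 min

Best Orton to Eskin: Orton–Irby–Brook–Eskin costing 5
Shortest Eskin→Dunly: Eskin–Marden–Arlen–Dunly = 7
Total via Eskin: 5 + 7 = 12 min.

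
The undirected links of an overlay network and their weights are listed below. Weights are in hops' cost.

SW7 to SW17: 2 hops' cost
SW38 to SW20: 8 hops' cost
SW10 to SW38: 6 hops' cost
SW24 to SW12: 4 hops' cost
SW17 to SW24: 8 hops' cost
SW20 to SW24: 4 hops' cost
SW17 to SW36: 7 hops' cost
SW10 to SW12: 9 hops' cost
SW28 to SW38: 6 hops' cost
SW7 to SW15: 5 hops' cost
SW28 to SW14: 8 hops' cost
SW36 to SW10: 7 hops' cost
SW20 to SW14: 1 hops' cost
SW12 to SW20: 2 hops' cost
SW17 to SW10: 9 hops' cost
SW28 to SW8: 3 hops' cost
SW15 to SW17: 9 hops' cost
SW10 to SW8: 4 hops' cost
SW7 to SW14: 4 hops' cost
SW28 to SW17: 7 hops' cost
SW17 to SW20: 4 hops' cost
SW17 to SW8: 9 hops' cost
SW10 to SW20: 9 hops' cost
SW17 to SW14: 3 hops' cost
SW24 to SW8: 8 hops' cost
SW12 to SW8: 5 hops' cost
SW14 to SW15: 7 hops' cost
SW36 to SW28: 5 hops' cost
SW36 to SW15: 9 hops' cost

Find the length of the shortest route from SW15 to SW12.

Candidate routes:
SW15 → SW14 → SW20 → SW12: 7+1+2 = 10
SW15 → SW7 → SW14 → SW20 → SW12: 5+4+1+2 = 12
SW15 → SW7 → SW17 → SW20 → SW12: 5+2+4+2 = 13
SW15 → SW7 → SW17 → SW14 → SW20 → SW12: 5+2+3+1+2 = 13
The minimum is 10 hops' cost via SW15 → SW14 → SW20 → SW12.

10 hops' cost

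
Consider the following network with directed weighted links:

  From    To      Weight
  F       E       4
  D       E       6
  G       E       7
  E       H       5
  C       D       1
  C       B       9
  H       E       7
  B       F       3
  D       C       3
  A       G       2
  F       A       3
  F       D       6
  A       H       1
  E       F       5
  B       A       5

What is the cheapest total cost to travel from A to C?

Candidate routes:
A → H → E → F → D → C: 1+7+5+6+3 = 22
A → G → E → F → D → C: 2+7+5+6+3 = 23
The minimum is 22 via A → H → E → F → D → C.

22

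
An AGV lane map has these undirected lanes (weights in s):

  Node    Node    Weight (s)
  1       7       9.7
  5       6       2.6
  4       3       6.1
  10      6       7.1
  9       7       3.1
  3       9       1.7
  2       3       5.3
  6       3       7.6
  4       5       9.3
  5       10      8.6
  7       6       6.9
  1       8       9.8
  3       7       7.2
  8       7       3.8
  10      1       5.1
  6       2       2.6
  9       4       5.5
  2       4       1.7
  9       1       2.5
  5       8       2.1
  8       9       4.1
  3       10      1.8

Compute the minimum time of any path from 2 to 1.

Running Dijkstra from 2:
2: 0
4: 1.7  (via 2)
6: 2.6  (via 2)
5: 5.2  (via 6)
3: 5.3  (via 2)
9: 7  (via 3)
10: 7.1  (via 3)
8: 7.3  (via 5)
1: 9.5  (via 9)
Shortest route: 2–3–9–1 = 9.5 s.

9.5 s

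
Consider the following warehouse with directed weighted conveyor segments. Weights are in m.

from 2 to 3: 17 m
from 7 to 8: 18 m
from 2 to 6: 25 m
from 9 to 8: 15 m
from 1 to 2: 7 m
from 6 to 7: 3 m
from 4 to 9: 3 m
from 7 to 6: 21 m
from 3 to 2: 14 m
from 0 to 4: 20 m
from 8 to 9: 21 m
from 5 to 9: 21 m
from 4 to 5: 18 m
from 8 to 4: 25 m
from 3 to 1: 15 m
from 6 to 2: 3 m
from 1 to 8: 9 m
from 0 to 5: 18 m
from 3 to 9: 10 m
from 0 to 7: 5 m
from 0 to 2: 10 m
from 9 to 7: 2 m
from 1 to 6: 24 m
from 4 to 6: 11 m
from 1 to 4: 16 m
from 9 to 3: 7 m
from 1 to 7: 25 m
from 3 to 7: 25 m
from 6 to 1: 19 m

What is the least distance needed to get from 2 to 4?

48 m

Enumerating some paths:
2 → 6 → 1 → 4: 25+19+16 = 60
2 → 3 → 9 → 8 → 4: 17+10+15+25 = 67
2 → 3 → 1 → 4: 17+15+16 = 48
2 → 3 → 1 → 8 → 4: 17+15+9+25 = 66
The minimum is 48 m via 2 → 3 → 1 → 4.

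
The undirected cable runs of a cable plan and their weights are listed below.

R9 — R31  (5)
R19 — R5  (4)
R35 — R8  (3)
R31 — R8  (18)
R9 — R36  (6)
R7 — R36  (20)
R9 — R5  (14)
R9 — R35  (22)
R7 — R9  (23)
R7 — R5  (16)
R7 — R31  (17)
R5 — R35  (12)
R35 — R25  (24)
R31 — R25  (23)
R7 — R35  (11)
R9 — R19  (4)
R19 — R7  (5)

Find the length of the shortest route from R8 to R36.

Enumerating some paths:
R8 → R31 → R9 → R36: 18+5+6 = 29
R8 → R35 → R5 → R9 → R36: 3+12+14+6 = 35
R8 → R35 → R7 → R36: 3+11+20 = 34
R8 → R35 → R9 → R36: 3+22+6 = 31
Cheapest is R8 → R31 → R9 → R36 at 29.

29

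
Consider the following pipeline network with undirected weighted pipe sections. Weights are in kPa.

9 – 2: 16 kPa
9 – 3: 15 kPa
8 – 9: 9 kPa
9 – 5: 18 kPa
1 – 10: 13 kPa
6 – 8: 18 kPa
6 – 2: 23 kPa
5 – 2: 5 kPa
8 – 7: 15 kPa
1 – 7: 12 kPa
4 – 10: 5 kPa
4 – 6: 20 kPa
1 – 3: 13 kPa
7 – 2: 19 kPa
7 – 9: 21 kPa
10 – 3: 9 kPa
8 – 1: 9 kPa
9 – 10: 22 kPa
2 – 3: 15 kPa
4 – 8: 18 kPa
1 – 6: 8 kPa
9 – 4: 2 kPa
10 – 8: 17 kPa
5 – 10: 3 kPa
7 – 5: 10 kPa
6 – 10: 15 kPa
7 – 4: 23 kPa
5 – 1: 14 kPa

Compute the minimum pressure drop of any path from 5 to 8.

Running Dijkstra from 5:
5: 0
10: 3  (via 5)
2: 5  (via 5)
4: 8  (via 10)
7: 10  (via 5)
9: 10  (via 4)
3: 12  (via 10)
1: 14  (via 5)
6: 18  (via 10)
8: 19  (via 9)
Shortest route: 5–10–4–9–8 = 19 kPa.

19 kPa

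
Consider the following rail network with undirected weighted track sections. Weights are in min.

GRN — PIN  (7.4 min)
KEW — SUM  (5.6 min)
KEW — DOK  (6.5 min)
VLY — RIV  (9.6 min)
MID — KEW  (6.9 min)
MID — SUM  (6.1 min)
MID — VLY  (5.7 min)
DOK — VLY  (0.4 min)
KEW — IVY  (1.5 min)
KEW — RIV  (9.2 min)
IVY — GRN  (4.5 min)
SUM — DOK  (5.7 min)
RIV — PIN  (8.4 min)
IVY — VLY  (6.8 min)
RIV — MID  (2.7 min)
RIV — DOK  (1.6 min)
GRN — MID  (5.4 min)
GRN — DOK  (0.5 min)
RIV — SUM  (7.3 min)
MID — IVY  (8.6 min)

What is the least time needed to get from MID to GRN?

Shortest distances from MID:
MID: 0
RIV: 2.7  (via MID)
DOK: 4.3  (via RIV)
VLY: 4.7  (via DOK)
GRN: 4.8  (via DOK)
Shortest route: MID–RIV–DOK–GRN = 4.8 min.

4.8 min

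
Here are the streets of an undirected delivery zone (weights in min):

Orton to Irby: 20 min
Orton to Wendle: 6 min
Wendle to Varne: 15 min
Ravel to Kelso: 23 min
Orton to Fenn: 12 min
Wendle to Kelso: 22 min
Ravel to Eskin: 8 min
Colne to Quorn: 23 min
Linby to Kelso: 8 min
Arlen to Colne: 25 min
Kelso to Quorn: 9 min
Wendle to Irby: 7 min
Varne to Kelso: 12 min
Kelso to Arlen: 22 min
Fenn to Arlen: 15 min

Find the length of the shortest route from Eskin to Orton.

Compare a few routes:
Eskin–Ravel–Kelso–Varne–Wendle–Orton: 8+23+12+15+6 = 64
Eskin–Ravel–Kelso–Wendle–Orton: 8+23+22+6 = 59
Cheapest is Eskin–Ravel–Kelso–Wendle–Orton at 59 min.

59 min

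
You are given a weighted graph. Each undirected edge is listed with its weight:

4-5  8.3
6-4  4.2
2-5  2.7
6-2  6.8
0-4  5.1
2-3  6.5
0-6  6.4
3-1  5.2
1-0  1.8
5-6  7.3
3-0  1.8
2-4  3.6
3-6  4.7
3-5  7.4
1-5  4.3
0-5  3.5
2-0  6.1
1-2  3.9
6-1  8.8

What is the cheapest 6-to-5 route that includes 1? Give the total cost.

12.5

Shortest 6→1: 6–0–1 = 8.2
Best 1 to 5: 1–5 costing 4.3
Total via 1: 8.2 + 4.3 = 12.5.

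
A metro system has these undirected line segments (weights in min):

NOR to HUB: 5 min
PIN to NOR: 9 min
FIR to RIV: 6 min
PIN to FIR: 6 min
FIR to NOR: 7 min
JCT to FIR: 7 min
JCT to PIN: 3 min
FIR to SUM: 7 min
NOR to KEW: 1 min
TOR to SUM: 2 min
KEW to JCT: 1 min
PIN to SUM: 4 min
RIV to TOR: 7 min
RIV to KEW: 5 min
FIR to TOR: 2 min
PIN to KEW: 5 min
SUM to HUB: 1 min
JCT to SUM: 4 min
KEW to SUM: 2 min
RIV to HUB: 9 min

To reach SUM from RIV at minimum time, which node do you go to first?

Candidate routes:
RIV–KEW–SUM: 5+2 = 7
RIV–TOR–SUM: 7+2 = 9
Cheapest is RIV–KEW–SUM at 7 min.
So from RIV the first move is to KEW.

KEW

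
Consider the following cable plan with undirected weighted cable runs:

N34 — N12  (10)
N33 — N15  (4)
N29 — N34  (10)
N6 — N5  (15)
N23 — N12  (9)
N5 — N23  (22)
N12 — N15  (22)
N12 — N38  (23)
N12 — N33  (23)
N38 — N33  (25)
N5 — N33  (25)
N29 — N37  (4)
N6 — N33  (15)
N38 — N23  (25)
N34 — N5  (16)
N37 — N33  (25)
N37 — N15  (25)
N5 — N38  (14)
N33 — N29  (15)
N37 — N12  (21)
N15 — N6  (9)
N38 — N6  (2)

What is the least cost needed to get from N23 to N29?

Compare a few routes:
N23 - N5 - N34 - N29: 22+16+10 = 48
N23 - N12 - N37 - N29: 9+21+4 = 34
N23 - N12 - N34 - N29: 9+10+10 = 29
N23 - N12 - N33 - N29: 9+23+15 = 47
The minimum is 29 via N23 - N12 - N34 - N29.

29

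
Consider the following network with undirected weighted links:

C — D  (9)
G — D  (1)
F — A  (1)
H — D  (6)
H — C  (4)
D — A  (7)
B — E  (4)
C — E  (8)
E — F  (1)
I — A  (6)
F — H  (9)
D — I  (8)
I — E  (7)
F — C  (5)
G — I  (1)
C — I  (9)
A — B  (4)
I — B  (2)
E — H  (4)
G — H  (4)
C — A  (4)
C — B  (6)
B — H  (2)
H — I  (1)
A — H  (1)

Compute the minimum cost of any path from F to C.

5

Shortest distances from F:
F: 0
A: 1  (via F)
E: 1  (via F)
H: 2  (via A)
I: 3  (via H)
B: 4  (via H)
G: 4  (via I)
C: 5  (via F)
Shortest route: F–C = 5.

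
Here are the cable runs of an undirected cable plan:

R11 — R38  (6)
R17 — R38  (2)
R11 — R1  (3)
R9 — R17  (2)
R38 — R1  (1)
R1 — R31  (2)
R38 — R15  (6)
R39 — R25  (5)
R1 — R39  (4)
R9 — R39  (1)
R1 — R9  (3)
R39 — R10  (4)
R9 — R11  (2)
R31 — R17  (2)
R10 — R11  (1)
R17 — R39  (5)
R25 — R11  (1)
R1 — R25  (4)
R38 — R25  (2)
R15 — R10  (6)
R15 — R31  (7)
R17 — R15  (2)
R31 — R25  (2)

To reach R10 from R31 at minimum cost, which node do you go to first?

Candidate routes:
R31–R25–R11–R10: 2+1+1 = 4
R31–R1–R11–R10: 2+3+1 = 6
R31–R17–R9–R11–R10: 2+2+2+1 = 7
The minimum is 4 via R31–R25–R11–R10.
So from R31 the first move is to R25.

R25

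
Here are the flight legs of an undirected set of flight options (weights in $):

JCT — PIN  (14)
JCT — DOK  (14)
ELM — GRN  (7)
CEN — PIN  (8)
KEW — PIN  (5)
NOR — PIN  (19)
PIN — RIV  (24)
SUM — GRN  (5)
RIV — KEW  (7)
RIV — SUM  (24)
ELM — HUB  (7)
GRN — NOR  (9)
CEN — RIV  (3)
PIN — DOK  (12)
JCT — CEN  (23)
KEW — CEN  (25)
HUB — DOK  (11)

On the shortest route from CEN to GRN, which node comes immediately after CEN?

RIV

Candidate routes:
CEN → RIV → SUM → GRN: 3+24+5 = 32
CEN → RIV → KEW → PIN → NOR → GRN: 3+7+5+19+9 = 43
CEN → PIN → NOR → GRN: 8+19+9 = 36
The minimum is $32 via CEN → RIV → SUM → GRN.
So from CEN the first move is to RIV.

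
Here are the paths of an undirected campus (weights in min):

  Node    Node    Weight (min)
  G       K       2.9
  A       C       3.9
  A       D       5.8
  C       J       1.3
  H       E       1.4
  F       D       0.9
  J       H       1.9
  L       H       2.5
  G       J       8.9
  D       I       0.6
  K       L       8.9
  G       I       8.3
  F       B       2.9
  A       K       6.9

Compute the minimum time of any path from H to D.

12.9 min

Candidate routes:
H → J → G → I → D: 1.9+8.9+8.3+0.6 = 19.7
H → J → C → A → D: 1.9+1.3+3.9+5.8 = 12.9
The minimum is 12.9 min via H → J → C → A → D.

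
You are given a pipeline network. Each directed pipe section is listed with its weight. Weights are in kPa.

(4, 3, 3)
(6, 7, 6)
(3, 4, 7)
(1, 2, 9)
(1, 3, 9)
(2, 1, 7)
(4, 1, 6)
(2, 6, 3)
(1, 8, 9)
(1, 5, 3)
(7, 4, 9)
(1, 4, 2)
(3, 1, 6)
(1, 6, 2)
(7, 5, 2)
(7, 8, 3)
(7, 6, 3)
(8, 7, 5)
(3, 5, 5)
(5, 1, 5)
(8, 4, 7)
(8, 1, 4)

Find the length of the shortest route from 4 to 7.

Candidate routes:
4 → 1 → 8 → 7: 6+9+5 = 20
4 → 3 → 1 → 6 → 7: 3+6+2+6 = 17
4 → 1 → 6 → 7: 6+2+6 = 14
4 → 3 → 5 → 1 → 6 → 7: 3+5+5+2+6 = 21
The minimum is 14 kPa via 4 → 1 → 6 → 7.

14 kPa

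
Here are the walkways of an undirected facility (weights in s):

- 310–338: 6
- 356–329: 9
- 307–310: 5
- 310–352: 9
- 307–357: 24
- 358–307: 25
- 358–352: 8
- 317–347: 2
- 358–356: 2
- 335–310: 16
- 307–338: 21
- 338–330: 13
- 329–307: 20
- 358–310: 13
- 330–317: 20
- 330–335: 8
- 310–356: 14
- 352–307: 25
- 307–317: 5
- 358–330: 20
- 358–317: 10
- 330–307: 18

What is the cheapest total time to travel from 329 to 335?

39 s

Candidate routes:
329 → 356 → 310 → 335: 9+14+16 = 39
329 → 356 → 358 → 310 → 335: 9+2+13+16 = 40
Cheapest is 329 → 356 → 310 → 335 at 39 s.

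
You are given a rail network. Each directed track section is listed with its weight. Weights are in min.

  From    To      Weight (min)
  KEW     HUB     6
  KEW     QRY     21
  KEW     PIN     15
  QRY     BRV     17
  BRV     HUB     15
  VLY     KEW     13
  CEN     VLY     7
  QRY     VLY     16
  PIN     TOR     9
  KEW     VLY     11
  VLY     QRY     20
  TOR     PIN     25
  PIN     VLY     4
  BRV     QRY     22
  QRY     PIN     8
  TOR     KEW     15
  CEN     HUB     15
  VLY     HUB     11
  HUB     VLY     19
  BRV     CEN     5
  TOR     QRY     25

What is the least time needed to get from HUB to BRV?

Settle nodes by increasing distance from HUB:
HUB: 0
VLY: 19  (via HUB)
KEW: 32  (via VLY)
QRY: 39  (via VLY)
PIN: 47  (via KEW)
TOR: 56  (via PIN)
BRV: 56  (via QRY)
Shortest route: HUB → VLY → QRY → BRV = 56 min.

56 min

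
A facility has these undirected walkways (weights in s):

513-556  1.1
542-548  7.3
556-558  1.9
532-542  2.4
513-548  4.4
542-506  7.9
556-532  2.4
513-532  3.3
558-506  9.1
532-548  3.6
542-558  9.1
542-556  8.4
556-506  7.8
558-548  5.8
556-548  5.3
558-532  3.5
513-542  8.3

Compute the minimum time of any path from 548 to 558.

Compare a few routes:
548–532–558: 3.6+3.5 = 7.1
548–558: 5.8 = 5.8
548–556–558: 5.3+1.9 = 7.2
The minimum is 5.8 s via 548–558.

5.8 s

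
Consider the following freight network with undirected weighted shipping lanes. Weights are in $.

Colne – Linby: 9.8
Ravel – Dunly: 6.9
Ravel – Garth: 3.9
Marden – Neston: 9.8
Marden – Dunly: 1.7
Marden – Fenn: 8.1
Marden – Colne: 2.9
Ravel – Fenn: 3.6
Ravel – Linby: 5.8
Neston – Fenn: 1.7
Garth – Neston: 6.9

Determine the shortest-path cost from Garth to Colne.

Candidate routes:
Garth - Ravel - Fenn - Marden - Colne: 3.9+3.6+8.1+2.9 = 18.5
Garth - Ravel - Linby - Colne: 3.9+5.8+9.8 = 19.5
Garth - Neston - Fenn - Marden - Colne: 6.9+1.7+8.1+2.9 = 19.6
Garth - Ravel - Dunly - Marden - Colne: 3.9+6.9+1.7+2.9 = 15.4
Cheapest is Garth - Ravel - Dunly - Marden - Colne at $15.4.

$15.4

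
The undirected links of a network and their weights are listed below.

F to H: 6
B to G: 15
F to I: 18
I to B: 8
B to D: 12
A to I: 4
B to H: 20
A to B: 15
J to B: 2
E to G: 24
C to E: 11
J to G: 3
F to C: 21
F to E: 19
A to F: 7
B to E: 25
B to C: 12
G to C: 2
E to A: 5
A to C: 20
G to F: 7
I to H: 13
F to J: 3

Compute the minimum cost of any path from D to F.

Enumerating some paths:
D–B–J–F: 12+2+3 = 17
D–B–C–G–J–F: 12+12+2+3+3 = 32
D–B–I–A–F: 12+8+4+7 = 31
D–B–J–G–F: 12+2+3+7 = 24
Cheapest is D–B–J–F at 17.

17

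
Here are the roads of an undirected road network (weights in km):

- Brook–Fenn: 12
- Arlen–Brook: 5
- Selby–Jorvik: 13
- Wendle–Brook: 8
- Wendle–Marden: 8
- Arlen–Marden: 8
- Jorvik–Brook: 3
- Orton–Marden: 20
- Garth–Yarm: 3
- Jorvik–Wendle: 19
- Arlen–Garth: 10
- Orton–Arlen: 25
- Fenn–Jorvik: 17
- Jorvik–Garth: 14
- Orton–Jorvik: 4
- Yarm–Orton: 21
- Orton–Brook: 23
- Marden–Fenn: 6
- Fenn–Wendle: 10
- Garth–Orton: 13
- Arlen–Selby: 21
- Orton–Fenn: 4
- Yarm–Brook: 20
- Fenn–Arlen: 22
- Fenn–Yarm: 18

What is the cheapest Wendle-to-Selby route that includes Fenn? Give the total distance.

Shortest Wendle→Fenn: Wendle → Fenn = 10
Shortest Fenn→Selby: Fenn → Orton → Jorvik → Selby = 21
Total via Fenn: 10 + 21 = 31 km.

31 km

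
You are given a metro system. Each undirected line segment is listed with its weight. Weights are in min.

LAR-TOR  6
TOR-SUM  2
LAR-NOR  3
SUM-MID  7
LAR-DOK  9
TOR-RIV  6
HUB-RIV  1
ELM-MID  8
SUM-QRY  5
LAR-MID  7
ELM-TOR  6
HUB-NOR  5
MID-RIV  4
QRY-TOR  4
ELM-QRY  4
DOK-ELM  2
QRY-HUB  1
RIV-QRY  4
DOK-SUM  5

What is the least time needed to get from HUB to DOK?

7 min

Enumerating some paths:
HUB - RIV - QRY - ELM - DOK: 1+4+4+2 = 11
HUB - QRY - SUM - DOK: 1+5+5 = 11
HUB - QRY - TOR - SUM - DOK: 1+4+2+5 = 12
HUB - QRY - ELM - DOK: 1+4+2 = 7
Cheapest is HUB - QRY - ELM - DOK at 7 min.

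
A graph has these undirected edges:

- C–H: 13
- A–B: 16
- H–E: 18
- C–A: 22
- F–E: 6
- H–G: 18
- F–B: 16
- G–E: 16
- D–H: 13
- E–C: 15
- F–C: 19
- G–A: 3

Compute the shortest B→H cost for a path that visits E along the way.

Shortest B→E: B–F–E = 22
Best E to H: E–H costing 18
Total via E: 22 + 18 = 40.

40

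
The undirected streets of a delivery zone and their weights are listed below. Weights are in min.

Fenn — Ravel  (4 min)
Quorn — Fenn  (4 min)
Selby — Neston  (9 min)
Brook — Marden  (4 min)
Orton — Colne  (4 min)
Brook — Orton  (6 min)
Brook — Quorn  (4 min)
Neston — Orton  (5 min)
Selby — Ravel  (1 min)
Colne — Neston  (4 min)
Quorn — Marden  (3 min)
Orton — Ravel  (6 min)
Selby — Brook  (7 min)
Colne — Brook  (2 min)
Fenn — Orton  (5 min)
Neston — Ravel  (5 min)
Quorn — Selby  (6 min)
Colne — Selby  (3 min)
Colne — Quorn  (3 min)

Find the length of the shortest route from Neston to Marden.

10 min

Enumerating some paths:
Neston–Colne–Brook–Marden: 4+2+4 = 10
Neston–Colne–Brook–Quorn–Marden: 4+2+4+3 = 13
The minimum is 10 min via Neston–Colne–Brook–Marden.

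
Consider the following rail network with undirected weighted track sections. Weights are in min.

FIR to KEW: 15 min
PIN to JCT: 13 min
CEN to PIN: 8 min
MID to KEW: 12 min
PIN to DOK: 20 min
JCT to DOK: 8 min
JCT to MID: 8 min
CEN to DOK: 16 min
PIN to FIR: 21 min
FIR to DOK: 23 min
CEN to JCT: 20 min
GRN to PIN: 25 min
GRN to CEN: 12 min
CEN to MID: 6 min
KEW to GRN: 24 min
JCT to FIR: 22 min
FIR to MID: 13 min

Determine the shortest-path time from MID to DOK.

16 min

Shortest distances from MID:
MID: 0
CEN: 6  (via MID)
JCT: 8  (via MID)
KEW: 12  (via MID)
FIR: 13  (via MID)
PIN: 14  (via CEN)
DOK: 16  (via JCT)
Shortest route: MID–JCT–DOK = 16 min.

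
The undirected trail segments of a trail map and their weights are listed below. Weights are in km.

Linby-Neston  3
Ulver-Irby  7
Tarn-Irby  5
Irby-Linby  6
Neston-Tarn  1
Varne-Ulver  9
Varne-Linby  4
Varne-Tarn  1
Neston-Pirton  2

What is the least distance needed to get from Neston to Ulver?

11 km

Compare a few routes:
Neston - Tarn - Irby - Ulver: 1+5+7 = 13
Neston - Linby - Varne - Ulver: 3+4+9 = 16
Neston - Linby - Irby - Ulver: 3+6+7 = 16
Neston - Tarn - Varne - Ulver: 1+1+9 = 11
Cheapest is Neston - Tarn - Varne - Ulver at 11 km.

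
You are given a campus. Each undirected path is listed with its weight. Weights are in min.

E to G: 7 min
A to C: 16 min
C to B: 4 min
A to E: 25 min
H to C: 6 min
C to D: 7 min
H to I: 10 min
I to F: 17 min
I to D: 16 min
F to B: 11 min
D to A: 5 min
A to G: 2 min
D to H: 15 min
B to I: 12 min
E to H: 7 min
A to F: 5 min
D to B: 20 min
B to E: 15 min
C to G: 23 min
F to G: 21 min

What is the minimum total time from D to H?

Compare a few routes:
D–H: 15 = 15
D–C–H: 7+6 = 13
The minimum is 13 min via D–C–H.

13 min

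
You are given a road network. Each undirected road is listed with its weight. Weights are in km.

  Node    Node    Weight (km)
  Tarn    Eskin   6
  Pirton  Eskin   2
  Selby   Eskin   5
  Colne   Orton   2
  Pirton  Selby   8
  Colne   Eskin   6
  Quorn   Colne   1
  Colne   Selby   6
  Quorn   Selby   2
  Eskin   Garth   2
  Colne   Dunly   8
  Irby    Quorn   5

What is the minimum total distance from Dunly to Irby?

14 km

Candidate routes:
Dunly → Colne → Eskin → Selby → Quorn → Irby: 8+6+5+2+5 = 26
Dunly → Colne → Quorn → Irby: 8+1+5 = 14
Dunly → Colne → Selby → Quorn → Irby: 8+6+2+5 = 21
The minimum is 14 km via Dunly → Colne → Quorn → Irby.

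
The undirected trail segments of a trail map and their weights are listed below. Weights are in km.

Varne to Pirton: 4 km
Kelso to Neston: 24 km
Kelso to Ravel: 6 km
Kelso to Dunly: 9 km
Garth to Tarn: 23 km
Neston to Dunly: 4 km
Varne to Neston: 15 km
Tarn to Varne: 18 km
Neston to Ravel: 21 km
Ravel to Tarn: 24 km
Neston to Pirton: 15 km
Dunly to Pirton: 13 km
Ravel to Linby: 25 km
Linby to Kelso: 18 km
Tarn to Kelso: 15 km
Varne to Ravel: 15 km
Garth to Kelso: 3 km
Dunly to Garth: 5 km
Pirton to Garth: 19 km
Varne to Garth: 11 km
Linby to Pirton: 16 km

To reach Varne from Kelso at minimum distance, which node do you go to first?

Enumerating some paths:
Kelso - Ravel - Varne: 6+15 = 21
Kelso - Garth - Varne: 3+11 = 14
The minimum is 14 km via Kelso - Garth - Varne.
So from Kelso the first move is to Garth.

Garth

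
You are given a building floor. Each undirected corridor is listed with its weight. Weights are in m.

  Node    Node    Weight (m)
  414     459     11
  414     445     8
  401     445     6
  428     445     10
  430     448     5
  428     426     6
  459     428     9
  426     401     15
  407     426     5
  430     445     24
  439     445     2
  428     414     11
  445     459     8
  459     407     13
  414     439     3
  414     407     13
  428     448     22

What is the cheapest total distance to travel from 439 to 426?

Shortest distances from 439:
439: 0
445: 2  (via 439)
414: 3  (via 439)
401: 8  (via 445)
459: 10  (via 445)
428: 12  (via 445)
407: 16  (via 414)
426: 18  (via 428)
Shortest route: 439 → 445 → 428 → 426 = 18 m.

18 m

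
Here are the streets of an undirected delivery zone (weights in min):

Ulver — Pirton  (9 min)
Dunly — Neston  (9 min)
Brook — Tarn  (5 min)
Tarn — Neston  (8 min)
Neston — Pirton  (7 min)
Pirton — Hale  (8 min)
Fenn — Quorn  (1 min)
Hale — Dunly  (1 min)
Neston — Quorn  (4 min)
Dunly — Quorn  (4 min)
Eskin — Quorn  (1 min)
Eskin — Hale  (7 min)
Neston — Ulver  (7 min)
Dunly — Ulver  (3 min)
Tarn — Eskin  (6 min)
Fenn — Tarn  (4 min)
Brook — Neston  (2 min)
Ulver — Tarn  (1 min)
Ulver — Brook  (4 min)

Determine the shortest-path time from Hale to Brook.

Running Dijkstra from Hale:
Hale: 0
Dunly: 1  (via Hale)
Ulver: 4  (via Dunly)
Quorn: 5  (via Dunly)
Tarn: 5  (via Ulver)
Fenn: 6  (via Quorn)
Eskin: 6  (via Quorn)
Pirton: 8  (via Hale)
Brook: 8  (via Ulver)
Shortest route: Hale–Dunly–Ulver–Brook = 8 min.

8 min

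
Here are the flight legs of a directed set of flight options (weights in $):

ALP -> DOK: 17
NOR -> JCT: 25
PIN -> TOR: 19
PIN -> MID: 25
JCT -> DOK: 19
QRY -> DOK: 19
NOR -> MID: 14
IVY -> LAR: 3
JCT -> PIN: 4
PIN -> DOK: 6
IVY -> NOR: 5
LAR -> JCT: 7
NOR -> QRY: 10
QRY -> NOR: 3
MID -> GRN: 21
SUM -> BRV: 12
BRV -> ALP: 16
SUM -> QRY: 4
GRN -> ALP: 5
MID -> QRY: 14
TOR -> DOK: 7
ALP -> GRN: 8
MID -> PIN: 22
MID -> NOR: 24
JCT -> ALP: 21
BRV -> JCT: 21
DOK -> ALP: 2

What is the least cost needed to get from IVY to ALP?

Candidate routes:
IVY → LAR → JCT → ALP: 3+7+21 = 31
IVY → LAR → JCT → PIN → DOK → ALP: 3+7+4+6+2 = 22
IVY → LAR → JCT → DOK → ALP: 3+7+19+2 = 31
The minimum is $22 via IVY → LAR → JCT → PIN → DOK → ALP.

$22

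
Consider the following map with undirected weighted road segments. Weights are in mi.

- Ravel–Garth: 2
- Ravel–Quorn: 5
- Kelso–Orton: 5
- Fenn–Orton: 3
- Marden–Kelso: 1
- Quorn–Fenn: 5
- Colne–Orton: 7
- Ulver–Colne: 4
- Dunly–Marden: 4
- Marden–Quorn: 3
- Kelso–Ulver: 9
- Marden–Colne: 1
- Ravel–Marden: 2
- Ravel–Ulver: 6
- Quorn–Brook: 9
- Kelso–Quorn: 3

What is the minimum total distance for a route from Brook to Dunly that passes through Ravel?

Shortest Brook→Ravel: Brook–Quorn–Ravel = 14
Shortest Ravel→Dunly: Ravel–Marden–Dunly = 6
Total via Ravel: 14 + 6 = 20 mi.

20 mi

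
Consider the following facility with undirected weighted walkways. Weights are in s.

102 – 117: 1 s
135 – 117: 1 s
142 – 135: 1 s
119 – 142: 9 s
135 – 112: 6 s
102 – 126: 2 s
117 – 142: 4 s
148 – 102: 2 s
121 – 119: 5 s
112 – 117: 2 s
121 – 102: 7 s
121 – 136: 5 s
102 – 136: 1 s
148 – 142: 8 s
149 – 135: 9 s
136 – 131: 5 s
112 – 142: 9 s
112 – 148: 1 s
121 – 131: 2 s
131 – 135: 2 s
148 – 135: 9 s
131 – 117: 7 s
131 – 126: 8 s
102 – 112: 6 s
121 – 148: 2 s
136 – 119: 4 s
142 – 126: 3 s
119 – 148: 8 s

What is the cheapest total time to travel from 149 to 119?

16 s

Settle nodes by increasing distance from 149:
149: 0
135: 9  (via 149)
117: 10  (via 135)
142: 10  (via 135)
131: 11  (via 135)
102: 11  (via 117)
112: 12  (via 117)
136: 12  (via 102)
148: 13  (via 102)
121: 13  (via 131)
126: 13  (via 142)
119: 16  (via 136)
Shortest route: 149–135–117–102–136–119 = 16 s.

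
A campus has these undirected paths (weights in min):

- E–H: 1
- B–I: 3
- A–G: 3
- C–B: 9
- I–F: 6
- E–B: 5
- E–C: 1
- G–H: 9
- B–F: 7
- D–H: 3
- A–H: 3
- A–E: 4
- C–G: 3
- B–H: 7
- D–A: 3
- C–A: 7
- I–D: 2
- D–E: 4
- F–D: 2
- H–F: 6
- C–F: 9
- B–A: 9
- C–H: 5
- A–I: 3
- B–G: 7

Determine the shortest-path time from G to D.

Settle nodes by increasing distance from G:
G: 0
A: 3  (via G)
C: 3  (via G)
E: 4  (via C)
H: 5  (via E)
D: 6  (via A)
Shortest route: G–A–D = 6 min.

6 min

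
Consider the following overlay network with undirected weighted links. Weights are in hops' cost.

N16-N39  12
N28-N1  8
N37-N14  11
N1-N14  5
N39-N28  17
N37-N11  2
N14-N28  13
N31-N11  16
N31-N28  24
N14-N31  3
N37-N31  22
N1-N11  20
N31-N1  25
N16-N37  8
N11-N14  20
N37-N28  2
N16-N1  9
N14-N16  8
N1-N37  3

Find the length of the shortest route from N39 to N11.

21 hops' cost

Compare a few routes:
N39 - N28 - N37 - N11: 17+2+2 = 21
N39 - N16 - N37 - N11: 12+8+2 = 22
Cheapest is N39 - N28 - N37 - N11 at 21 hops' cost.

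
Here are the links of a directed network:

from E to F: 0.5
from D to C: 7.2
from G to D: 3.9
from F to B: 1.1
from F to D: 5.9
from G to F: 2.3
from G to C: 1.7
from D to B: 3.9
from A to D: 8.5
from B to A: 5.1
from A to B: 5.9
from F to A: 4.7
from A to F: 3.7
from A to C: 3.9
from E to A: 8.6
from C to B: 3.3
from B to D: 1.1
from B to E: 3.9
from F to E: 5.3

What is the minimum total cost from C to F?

Shortest distances from C:
C: 0
B: 3.3  (via C)
D: 4.4  (via B)
E: 7.2  (via B)
F: 7.7  (via E)
Shortest route: C–B–E–F = 7.7.

7.7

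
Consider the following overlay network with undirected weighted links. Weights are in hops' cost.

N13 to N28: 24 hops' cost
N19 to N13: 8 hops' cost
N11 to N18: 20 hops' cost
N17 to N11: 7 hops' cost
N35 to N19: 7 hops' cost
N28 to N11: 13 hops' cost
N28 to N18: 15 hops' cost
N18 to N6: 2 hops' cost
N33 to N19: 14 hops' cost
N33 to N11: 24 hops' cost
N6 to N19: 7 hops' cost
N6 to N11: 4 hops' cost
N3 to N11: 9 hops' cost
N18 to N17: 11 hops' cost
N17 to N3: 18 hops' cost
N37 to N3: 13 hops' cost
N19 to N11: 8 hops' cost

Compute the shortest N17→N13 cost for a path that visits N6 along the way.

26 hops' cost

Best N17 to N6: N17–N11–N6 costing 11
Shortest N6→N13: N6–N19–N13 = 15
Total via N6: 11 + 15 = 26 hops' cost.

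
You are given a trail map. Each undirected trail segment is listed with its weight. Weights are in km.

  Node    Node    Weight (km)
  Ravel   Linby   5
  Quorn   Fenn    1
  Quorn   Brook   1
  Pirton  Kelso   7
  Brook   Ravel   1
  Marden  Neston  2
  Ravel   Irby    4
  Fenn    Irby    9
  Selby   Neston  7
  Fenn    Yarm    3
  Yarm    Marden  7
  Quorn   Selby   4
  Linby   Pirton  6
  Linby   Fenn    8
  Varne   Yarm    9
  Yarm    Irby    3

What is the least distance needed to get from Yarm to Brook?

Compare a few routes:
Yarm - Fenn - Quorn - Brook: 3+1+1 = 5
Yarm - Irby - Ravel - Brook: 3+4+1 = 8
Cheapest is Yarm - Fenn - Quorn - Brook at 5 km.

5 km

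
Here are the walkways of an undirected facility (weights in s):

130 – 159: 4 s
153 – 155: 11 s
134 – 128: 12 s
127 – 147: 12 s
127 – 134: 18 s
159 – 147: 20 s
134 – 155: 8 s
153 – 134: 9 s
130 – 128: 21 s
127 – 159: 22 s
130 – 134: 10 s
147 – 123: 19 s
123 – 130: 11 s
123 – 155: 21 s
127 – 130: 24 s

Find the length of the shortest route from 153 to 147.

Running Dijkstra from 153:
153: 0
134: 9  (via 153)
155: 11  (via 153)
130: 19  (via 134)
128: 21  (via 134)
159: 23  (via 130)
127: 27  (via 134)
123: 30  (via 130)
147: 39  (via 127)
Shortest route: 153 → 134 → 127 → 147 = 39 s.

39 s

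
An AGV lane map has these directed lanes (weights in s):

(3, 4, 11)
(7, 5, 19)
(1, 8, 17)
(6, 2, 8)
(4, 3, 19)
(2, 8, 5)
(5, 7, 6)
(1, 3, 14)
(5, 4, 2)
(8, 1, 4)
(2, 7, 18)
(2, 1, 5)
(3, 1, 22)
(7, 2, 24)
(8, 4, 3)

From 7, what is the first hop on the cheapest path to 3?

5

Enumerating some paths:
7 → 2 → 8 → 1 → 3: 24+5+4+14 = 47
7 → 5 → 4 → 3: 19+2+19 = 40
7 → 2 → 1 → 3: 24+5+14 = 43
Cheapest is 7 → 5 → 4 → 3 at 40 s.
So from 7 the first move is to 5.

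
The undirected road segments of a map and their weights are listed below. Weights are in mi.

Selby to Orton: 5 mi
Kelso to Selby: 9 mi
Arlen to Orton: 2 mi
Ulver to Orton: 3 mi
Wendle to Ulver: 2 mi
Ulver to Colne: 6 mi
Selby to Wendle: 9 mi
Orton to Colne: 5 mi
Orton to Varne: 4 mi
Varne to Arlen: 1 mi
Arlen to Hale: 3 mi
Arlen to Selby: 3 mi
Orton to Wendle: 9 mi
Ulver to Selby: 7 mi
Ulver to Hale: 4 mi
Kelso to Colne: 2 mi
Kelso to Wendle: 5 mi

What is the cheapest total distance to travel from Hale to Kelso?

Running Dijkstra from Hale:
Hale: 0
Arlen: 3  (via Hale)
Varne: 4  (via Arlen)
Ulver: 4  (via Hale)
Orton: 5  (via Arlen)
Selby: 6  (via Arlen)
Wendle: 6  (via Ulver)
Colne: 10  (via Ulver)
Kelso: 11  (via Wendle)
Shortest route: Hale → Ulver → Wendle → Kelso = 11 mi.

11 mi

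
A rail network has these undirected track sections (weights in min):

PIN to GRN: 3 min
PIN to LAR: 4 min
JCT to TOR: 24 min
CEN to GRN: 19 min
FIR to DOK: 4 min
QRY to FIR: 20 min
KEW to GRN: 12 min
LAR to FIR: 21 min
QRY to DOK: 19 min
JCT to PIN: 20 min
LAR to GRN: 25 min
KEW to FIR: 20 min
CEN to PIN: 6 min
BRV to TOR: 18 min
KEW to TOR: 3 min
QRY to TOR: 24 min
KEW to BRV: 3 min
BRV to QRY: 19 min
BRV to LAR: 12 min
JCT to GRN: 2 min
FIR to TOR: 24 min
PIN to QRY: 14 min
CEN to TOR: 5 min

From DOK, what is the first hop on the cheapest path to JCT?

Compare a few routes:
DOK - QRY - PIN - GRN - JCT: 19+14+3+2 = 38
DOK - FIR - LAR - PIN - GRN - JCT: 4+21+4+3+2 = 34
DOK - FIR - KEW - GRN - JCT: 4+20+12+2 = 38
The minimum is 34 min via DOK - FIR - LAR - PIN - GRN - JCT.
So from DOK the first move is to FIR.

FIR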